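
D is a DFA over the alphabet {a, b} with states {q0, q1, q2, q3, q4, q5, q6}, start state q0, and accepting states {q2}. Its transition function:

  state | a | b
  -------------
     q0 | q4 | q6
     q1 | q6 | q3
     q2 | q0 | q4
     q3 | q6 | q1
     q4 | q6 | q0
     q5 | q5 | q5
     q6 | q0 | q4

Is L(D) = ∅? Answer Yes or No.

The states reachable from the start state are {q0, q4, q6}.
None of the accepting states {q2} is reachable, so no string is accepted and L(D) = ∅.

Yes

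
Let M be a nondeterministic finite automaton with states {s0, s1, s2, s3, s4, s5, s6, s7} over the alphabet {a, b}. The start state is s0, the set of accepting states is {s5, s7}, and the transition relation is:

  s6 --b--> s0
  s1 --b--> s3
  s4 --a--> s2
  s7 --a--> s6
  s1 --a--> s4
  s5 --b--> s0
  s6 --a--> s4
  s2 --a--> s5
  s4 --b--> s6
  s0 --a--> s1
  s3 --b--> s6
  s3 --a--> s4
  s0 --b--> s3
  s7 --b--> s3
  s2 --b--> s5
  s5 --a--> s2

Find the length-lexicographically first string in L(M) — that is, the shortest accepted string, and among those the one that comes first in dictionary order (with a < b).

aaaa

A breadth-first search from s0 reaches an accepting state first via the path s0 → s1 → s4 → s2 → s5 on input aaaa.
No string of length < 4 is accepted (BFS exhausts all shorter strings without reaching an accepting state), and aaaa is the lexicographically least accepting string of length 4.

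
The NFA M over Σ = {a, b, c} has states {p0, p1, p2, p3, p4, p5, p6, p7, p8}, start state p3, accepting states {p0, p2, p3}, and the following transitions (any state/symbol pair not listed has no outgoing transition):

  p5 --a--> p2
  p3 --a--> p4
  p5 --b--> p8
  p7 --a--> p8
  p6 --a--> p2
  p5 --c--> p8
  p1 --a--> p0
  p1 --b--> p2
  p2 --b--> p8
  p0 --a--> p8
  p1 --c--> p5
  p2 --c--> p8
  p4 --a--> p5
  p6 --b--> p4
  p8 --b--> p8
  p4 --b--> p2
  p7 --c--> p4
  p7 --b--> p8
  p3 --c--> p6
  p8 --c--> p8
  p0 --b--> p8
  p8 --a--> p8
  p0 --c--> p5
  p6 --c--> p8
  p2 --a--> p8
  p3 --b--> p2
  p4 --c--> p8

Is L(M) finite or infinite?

finite

The useful states (reachable from p3 and able to reach an accepting state) are {p2, p3, p4, p5, p6}.
Restricted to these states the transition graph has no cycle, so every accepting path has bounded length and L is finite.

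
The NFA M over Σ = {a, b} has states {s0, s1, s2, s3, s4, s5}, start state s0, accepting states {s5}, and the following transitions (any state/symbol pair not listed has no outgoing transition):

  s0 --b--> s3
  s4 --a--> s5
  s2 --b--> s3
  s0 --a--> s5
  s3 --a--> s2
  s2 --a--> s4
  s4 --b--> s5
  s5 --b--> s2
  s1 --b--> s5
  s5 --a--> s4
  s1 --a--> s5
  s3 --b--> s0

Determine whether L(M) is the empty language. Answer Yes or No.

No

The string a is accepted: the run s0 → s5 ends in the accepting state s5.
Since at least one string is accepted, L(M) is not empty.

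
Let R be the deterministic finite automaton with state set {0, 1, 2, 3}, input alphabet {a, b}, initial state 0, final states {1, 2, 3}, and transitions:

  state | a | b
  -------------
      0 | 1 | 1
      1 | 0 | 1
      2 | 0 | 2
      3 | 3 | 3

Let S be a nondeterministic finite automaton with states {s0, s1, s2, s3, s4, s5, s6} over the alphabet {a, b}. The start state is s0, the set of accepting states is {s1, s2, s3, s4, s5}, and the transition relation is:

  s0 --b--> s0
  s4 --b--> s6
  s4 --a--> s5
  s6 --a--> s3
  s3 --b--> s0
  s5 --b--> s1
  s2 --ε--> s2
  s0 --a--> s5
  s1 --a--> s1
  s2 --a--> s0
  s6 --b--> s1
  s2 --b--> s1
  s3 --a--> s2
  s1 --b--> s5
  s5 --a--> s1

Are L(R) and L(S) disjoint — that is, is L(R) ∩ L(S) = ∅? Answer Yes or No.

No

The string a is accepted by both R and S.
Hence L(R) ∩ L(S) ≠ ∅.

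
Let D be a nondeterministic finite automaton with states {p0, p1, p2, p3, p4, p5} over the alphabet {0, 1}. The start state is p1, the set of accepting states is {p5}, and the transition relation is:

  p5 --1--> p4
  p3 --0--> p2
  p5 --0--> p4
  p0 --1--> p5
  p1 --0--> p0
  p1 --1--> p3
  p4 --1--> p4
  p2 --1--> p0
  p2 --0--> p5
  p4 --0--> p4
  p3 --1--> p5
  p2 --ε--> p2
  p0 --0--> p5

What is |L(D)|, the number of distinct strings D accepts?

6

The useful subgraph on states {p0, p1, p2, p3, p5} is acyclic, so L(D) is finite; the longest accepting path visits 5 useful states, giving maximum string length 4.
Counting accepting paths from p1 by length: 3 of length 2, 1 of length 3, 2 of length 4. Total 6.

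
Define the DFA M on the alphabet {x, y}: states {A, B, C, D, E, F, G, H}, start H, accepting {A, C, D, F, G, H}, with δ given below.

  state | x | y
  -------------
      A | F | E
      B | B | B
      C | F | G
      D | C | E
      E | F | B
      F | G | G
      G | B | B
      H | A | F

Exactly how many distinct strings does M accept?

The useful subgraph on states {A, E, F, G, H} is acyclic, so L(M) is finite; the longest accepting path visits 5 useful states, giving maximum string length 4.
Counting accepting paths from H by length: 1 of length 0, 2 of length 1, 3 of length 2, 3 of length 3, 2 of length 4. Total 11.

11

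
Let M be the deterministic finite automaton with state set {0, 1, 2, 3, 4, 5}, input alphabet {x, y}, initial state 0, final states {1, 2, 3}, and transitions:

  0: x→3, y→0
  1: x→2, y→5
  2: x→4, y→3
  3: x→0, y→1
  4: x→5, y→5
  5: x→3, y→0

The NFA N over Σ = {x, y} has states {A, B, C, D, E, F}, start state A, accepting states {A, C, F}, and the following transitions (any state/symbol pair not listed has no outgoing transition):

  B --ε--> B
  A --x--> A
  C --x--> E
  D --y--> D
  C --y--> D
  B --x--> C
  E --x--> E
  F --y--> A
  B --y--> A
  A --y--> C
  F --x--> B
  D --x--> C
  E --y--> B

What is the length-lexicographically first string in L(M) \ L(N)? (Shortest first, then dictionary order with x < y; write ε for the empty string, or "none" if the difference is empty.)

The string yx is accepted by M but not by N.
No shorter string lies in the difference, and yx is the lexicographically first length-2 string in L(M) \ L(N).

yx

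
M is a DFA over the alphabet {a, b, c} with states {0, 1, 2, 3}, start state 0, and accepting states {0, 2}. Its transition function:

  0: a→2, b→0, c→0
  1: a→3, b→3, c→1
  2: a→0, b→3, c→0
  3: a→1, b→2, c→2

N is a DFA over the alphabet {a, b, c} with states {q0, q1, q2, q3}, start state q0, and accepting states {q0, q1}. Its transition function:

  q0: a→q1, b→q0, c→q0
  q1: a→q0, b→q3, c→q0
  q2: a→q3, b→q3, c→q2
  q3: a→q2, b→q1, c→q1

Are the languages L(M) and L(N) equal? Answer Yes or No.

Exploring the product automaton M × N from the start pair (0, q0), following both machines on each input symbol, reaches 4 state pairs: (0, q0), (2, q1), (3, q3), (1, q2).
M accepts in {0, 2} and N accepts in {q0, q1}. In every reachable pair the two components are either both accepting — (0, q0), (2, q1) — or both non-accepting, so no string is accepted by exactly one of the machines: L(M) \ L(N) and L(N) \ L(M) are both empty.
Hence every string is accepted by M iff it is accepted by N, and the two languages coincide.

Yes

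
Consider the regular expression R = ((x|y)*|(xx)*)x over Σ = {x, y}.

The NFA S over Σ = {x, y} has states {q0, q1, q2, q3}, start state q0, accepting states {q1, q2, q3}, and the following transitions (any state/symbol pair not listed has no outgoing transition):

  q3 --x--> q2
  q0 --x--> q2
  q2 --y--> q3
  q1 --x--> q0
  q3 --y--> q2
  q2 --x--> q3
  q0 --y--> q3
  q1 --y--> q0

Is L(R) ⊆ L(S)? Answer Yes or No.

Yes

Converting the expression R to a DFA (subset construction, then merging equivalent states) gives the minimal DFA with states {r0, r1}, start state r0, accepting states {r1} and transitions r0: x→r1, y→r0; r1: x→r1, y→r0.
Exploring the product automaton R × S from the start pair (r0, q0), following both machines on each input symbol, reaches 5 state pairs: (r0, q0), (r1, q2), (r0, q3), (r1, q3), (r0, q2).
R accepts in {r1} and S accepts in {q1, q2, q3}. The reachable pairs whose R-component is accepting are (r1, q2), (r1, q3); in each of them the S-component is accepting too, so the product for L(R) \ L(S) (R-component accepting, S-component rejecting) has no reachable accepting pair and the difference is empty.
Hence every string in L(R) is also in L(S).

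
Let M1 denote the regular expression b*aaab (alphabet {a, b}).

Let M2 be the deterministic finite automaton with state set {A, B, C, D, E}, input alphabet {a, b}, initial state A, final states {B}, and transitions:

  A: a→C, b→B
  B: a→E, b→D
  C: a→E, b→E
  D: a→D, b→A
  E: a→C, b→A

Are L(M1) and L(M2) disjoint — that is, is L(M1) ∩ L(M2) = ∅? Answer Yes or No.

Yes

Converting the expression M1 to a DFA (subset construction, then merging equivalent states) gives the minimal DFA with states {r0, r1, r2, r3, r4, r5}, start state r0, accepting states {r5} and transitions r0: a→r1, b→r0; r1: a→r2, b→r3; r2: a→r4, b→r3; r3: a→r3, b→r3; r4: a→r3, b→r5; r5: a→r3, b→r3.
Exploring the product automaton M1 × M2 from the start pair (r0, A), following both machines on each input symbol, reaches 19 state pairs: (r0, A), (r1, C), (r0, B), (r2, E), (r3, E), (r1, E), (r0, D), (r4, C), (r3, A), (r3, C), (r2, C), (r1, D), (r5, E), (r3, B), (r4, E), (r2, D), (r3, D), (r5, A), (r4, D).
M1 accepts in {r5} and M2 accepts in {B}; no reachable pair has both components accepting, so no string drives both machines to acceptance simultaneously and L(M1) ∩ L(M2) = ∅.
So no string is accepted by both, and the intersection is empty.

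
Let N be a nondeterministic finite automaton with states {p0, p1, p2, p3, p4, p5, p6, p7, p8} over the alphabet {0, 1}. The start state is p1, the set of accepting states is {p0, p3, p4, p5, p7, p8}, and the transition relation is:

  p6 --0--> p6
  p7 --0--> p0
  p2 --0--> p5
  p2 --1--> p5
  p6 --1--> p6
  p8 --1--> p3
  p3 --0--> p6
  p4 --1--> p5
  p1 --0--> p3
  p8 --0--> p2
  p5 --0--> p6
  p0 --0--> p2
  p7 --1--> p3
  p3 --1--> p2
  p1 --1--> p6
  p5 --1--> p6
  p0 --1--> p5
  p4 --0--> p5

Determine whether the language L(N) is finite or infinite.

The useful states (reachable from p1 and able to reach an accepting state) are {p1, p2, p3, p5}.
Restricted to these states the transition graph has no cycle, so every accepting path has bounded length and L is finite.

finite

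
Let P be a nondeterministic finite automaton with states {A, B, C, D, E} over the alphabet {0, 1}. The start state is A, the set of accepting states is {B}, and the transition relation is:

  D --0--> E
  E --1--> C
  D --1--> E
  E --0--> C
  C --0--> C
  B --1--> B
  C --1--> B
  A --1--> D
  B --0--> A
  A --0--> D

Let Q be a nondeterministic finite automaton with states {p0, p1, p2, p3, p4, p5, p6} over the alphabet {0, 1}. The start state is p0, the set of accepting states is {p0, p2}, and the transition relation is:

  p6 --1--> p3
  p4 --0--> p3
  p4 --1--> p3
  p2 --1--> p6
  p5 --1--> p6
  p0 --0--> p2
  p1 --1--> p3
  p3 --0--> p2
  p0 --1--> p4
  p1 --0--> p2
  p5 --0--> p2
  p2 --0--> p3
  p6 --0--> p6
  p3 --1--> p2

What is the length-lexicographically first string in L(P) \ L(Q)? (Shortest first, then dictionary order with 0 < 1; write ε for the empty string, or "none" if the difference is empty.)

0001

The string 0001 is accepted by P but not by Q.
No shorter string lies in the difference, and 0001 is the lexicographically first length-4 string in L(P) \ L(Q).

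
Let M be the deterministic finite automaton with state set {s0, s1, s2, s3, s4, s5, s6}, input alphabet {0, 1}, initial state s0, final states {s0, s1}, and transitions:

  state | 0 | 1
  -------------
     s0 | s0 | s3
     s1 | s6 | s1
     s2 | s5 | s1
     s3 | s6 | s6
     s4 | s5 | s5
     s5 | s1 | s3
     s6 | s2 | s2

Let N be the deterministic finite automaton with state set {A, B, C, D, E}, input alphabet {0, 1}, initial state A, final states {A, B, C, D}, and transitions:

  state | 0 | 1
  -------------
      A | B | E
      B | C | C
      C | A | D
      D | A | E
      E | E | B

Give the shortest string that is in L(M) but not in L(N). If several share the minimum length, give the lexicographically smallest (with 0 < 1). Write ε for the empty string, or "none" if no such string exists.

The string 01101 is accepted by M but not by N.
No shorter string lies in the difference, and 01101 is the lexicographically first length-5 string in L(M) \ L(N).

01101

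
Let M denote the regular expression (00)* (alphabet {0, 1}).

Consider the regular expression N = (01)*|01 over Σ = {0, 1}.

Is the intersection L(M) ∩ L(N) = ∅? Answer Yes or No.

The empty string ε is accepted by both M and N.
Hence L(M) ∩ L(N) ≠ ∅.

No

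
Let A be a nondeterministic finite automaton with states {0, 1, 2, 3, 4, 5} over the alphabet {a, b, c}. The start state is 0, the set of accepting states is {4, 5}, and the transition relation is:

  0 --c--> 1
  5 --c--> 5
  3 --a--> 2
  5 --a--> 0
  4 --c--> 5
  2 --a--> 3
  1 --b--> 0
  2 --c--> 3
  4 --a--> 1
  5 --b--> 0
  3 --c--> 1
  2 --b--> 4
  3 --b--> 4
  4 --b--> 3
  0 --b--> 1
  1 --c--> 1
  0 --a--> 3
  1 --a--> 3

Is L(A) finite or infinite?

State 0 is reachable from the start and can reach an accepting state, and it lies on the cycle 0 → 1 → 0.
Traversing that cycle any number of times yields accepted strings of unbounded length, so the language is infinite.

infinite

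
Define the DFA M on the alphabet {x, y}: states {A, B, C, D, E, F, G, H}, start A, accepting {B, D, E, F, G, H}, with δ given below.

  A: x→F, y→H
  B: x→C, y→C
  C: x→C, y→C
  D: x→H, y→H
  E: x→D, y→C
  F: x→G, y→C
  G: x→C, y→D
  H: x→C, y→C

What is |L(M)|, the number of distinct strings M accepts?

The useful subgraph on states {A, D, F, G, H} is acyclic, so L(M) is finite; the longest accepting path visits 5 useful states, giving maximum string length 4.
Counting accepting paths from A by length: 2 of length 1, 1 of length 2, 1 of length 3, 2 of length 4. Total 6.

6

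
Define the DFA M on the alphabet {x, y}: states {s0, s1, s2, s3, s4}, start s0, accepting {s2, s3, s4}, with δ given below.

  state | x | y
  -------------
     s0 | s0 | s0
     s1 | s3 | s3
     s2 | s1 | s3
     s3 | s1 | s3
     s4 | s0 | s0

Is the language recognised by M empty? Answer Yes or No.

The states reachable from the start state are {s0}.
None of the accepting states {s2, s3, s4} is reachable, so no string is accepted and L(M) = ∅.

Yes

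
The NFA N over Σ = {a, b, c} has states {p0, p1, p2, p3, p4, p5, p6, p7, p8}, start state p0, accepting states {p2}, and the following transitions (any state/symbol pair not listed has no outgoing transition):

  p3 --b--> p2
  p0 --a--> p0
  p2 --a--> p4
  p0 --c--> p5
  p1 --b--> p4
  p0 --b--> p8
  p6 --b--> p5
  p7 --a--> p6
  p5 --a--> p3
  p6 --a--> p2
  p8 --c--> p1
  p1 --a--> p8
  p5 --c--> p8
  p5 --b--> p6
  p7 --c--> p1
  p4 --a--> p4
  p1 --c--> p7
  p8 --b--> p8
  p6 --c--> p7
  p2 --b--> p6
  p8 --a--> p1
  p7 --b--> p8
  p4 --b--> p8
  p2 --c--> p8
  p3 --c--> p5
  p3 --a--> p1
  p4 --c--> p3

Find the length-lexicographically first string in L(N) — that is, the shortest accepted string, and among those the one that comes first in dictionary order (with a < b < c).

cab

A breadth-first search from p0 reaches an accepting state first via the path p0 → p5 → p3 → p2 on input cab.
No string of length < 3 is accepted (BFS exhausts all shorter strings without reaching an accepting state), and cab is the lexicographically least accepting string of length 3.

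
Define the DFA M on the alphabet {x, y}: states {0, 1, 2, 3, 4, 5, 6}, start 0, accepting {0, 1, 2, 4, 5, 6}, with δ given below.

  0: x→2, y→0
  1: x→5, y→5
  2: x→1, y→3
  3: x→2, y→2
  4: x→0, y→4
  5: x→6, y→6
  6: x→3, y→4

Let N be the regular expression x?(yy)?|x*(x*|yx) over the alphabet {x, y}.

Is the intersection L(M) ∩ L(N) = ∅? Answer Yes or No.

No

The empty string ε is accepted by both M and N.
Hence L(M) ∩ L(N) ≠ ∅.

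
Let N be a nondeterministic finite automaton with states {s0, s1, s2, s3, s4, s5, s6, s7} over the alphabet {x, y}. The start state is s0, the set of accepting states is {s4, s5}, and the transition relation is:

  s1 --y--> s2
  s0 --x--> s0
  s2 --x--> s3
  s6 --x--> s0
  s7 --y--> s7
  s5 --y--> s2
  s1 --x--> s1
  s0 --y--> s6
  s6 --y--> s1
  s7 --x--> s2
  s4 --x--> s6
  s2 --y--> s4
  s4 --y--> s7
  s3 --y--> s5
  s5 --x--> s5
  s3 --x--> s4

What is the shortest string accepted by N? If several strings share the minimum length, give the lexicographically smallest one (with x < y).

A breadth-first search from s0 reaches an accepting state first via the path s0 → s6 → s1 → s2 → s4 on input yyyy.
No string of length < 4 is accepted (BFS exhausts all shorter strings without reaching an accepting state), and yyyy is the lexicographically least accepting string of length 4.

yyyy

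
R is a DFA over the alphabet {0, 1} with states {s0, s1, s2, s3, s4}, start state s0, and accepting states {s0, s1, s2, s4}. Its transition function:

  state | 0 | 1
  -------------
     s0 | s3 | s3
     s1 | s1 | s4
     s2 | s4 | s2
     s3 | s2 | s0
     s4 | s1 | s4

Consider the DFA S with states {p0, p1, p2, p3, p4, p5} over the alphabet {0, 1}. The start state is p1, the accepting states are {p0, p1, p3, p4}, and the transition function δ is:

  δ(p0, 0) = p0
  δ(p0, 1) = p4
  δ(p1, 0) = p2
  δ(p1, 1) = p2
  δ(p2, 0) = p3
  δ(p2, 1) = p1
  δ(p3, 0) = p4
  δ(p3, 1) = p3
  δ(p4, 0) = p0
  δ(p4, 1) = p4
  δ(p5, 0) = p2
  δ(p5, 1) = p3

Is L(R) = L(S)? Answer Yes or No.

Exploring the product automaton R × S from the start pair (s0, p1), following both machines on each input symbol, reaches 5 state pairs: (s0, p1), (s3, p2), (s2, p3), (s4, p4), (s1, p0).
R accepts in {s0, s1, s2, s4} and S accepts in {p0, p1, p3, p4}. In every reachable pair the two components are either both accepting — (s0, p1), (s2, p3), (s4, p4), (s1, p0) — or both non-accepting, so no string is accepted by exactly one of the machines: L(R) \ L(S) and L(S) \ L(R) are both empty.
Hence every string is accepted by R iff it is accepted by S, and the two languages coincide.

Yes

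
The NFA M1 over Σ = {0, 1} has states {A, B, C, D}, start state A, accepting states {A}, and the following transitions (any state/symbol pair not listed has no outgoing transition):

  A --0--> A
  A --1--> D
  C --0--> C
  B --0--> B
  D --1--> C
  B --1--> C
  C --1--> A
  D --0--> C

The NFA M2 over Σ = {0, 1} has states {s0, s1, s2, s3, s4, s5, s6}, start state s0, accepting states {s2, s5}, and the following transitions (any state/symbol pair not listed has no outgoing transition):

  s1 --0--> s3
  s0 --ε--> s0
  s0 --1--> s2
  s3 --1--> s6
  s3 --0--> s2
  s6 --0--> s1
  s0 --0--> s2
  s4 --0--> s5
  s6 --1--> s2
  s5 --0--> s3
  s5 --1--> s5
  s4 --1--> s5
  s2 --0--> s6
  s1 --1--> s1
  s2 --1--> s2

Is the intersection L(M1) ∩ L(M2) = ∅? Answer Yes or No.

The string 0 is accepted by both M1 and M2.
Hence L(M1) ∩ L(M2) ≠ ∅.

No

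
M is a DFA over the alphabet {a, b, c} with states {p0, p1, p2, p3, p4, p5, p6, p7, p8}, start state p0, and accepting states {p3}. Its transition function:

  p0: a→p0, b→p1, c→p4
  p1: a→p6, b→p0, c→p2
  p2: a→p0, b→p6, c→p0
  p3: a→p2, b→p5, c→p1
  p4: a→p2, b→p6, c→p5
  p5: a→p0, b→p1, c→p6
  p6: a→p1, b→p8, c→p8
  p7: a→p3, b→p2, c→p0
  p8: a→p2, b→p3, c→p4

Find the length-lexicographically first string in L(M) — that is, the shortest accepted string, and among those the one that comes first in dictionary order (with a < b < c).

babb

A breadth-first search from p0 reaches an accepting state first via the path p0 → p1 → p6 → p8 → p3 on input babb.
No string of length < 4 is accepted (BFS exhausts all shorter strings without reaching an accepting state), and babb is the lexicographically least accepting string of length 4.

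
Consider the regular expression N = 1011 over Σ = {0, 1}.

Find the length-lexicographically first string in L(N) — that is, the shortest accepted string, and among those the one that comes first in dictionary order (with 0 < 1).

1011

By inspection of the expression, no string of length less than 4 matches, and 1011 is the lexicographically first match of length 4.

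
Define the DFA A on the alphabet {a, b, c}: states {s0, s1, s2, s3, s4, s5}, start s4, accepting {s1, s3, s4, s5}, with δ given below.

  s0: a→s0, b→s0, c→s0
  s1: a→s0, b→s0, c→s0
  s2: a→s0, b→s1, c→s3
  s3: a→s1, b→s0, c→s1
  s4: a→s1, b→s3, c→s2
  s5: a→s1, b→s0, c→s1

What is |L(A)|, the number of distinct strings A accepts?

The useful subgraph on states {s1, s2, s3, s4} is acyclic, so L(A) is finite; the longest accepting path visits 4 useful states, giving maximum string length 3.
Counting accepting paths from s4 by length: 1 of length 0, 2 of length 1, 4 of length 2, 2 of length 3. Total 9.

9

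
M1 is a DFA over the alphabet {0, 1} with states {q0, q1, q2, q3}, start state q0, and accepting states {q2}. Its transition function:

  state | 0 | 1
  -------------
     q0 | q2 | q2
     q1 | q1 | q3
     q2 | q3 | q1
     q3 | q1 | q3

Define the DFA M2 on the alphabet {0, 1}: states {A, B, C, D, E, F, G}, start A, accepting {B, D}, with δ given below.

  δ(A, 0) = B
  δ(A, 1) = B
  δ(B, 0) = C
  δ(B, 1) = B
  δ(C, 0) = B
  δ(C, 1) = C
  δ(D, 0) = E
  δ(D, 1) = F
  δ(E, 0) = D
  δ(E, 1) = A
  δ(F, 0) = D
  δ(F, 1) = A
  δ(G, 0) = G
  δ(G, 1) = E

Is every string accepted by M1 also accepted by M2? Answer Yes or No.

Yes

Exploring the product automaton M1 × M2 from the start pair (q0, A), following both machines on each input symbol, reaches 6 state pairs: (q0, A), (q2, B), (q3, C), (q1, B), (q1, C), (q3, B).
M1 accepts in {q2} and M2 accepts in {B, D}. The reachable pairs whose M1-component is accepting are (q2, B); in each of them the M2-component is accepting too, so the product for L(M1) \ L(M2) (M1-component accepting, M2-component rejecting) has no reachable accepting pair and the difference is empty.
Hence every string in L(M1) is also in L(M2).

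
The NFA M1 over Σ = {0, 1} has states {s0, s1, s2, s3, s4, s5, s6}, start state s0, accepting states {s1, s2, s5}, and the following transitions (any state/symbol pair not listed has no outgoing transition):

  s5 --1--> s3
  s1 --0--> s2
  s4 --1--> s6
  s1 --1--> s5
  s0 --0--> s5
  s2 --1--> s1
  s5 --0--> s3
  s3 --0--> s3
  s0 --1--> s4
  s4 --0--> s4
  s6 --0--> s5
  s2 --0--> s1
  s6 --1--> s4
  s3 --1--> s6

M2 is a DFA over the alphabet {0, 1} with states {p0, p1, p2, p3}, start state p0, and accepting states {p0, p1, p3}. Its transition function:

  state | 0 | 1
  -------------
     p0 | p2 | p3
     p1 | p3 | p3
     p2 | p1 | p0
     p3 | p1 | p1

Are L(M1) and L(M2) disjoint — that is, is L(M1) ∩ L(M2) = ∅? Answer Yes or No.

No

The string 110 is accepted by both M1 and M2.
Hence L(M1) ∩ L(M2) ≠ ∅.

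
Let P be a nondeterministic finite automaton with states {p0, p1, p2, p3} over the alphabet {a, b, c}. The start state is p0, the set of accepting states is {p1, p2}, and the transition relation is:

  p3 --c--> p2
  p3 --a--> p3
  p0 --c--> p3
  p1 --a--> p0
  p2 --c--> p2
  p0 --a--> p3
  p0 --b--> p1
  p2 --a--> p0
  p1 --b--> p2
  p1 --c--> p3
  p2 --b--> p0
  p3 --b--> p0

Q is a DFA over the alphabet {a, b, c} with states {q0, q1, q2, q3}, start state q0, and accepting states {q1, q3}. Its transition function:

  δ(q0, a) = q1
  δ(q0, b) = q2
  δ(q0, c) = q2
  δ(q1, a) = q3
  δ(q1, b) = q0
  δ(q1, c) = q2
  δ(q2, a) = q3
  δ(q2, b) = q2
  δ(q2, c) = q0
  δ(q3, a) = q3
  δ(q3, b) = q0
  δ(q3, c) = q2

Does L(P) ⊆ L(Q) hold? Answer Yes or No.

No

The string b is in L(P) but not in L(Q).
So L(P) ⊄ L(Q).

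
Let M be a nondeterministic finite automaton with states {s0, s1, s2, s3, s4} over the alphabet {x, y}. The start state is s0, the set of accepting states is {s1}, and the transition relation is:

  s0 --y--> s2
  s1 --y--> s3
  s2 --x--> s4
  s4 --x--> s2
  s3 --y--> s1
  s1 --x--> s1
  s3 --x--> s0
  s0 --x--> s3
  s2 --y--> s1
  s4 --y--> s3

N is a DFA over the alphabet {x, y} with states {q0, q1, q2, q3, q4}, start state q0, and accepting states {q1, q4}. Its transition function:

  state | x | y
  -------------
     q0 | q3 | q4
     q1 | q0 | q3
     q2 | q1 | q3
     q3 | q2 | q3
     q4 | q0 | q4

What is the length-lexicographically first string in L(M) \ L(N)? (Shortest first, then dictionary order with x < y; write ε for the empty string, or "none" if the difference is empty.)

The string xy is accepted by M but not by N.
No shorter string lies in the difference, and xy is the lexicographically first length-2 string in L(M) \ L(N).

xy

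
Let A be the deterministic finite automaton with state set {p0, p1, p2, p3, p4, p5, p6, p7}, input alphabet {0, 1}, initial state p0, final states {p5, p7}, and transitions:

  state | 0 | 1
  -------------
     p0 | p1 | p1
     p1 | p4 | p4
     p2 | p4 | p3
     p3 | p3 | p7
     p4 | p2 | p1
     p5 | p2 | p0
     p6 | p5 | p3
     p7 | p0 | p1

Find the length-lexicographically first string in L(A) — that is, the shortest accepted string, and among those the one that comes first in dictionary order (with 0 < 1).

00011

A breadth-first search from p0 reaches an accepting state first via the path p0 → p1 → p4 → p2 → p3 → p7 on input 00011.
No string of length < 5 is accepted (BFS exhausts all shorter strings without reaching an accepting state), and 00011 is the lexicographically least accepting string of length 5.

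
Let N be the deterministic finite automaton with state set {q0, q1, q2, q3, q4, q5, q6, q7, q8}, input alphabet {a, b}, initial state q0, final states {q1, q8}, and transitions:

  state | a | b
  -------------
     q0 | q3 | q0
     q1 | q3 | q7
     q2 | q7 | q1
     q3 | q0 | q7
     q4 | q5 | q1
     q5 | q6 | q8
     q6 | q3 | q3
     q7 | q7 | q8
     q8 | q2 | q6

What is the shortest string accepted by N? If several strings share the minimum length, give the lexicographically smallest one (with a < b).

A breadth-first search from q0 reaches an accepting state first via the path q0 → q3 → q7 → q8 on input abb.
No string of length < 3 is accepted (BFS exhausts all shorter strings without reaching an accepting state), and abb is the lexicographically least accepting string of length 3.

abb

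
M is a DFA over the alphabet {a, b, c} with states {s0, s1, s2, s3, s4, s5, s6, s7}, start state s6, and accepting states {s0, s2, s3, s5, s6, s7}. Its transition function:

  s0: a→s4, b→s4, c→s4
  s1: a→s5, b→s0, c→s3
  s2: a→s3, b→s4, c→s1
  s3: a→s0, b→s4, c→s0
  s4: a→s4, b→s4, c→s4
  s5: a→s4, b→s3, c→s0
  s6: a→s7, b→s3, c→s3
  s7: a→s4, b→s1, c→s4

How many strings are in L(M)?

The useful subgraph on states {s0, s1, s3, s5, s6, s7} is acyclic, so L(M) is finite; the longest accepting path visits 6 useful states, giving maximum string length 5.
Counting accepting paths from s6 by length: 1 of length 0, 3 of length 1, 4 of length 2, 3 of length 3, 4 of length 4, 2 of length 5. Total 17.

17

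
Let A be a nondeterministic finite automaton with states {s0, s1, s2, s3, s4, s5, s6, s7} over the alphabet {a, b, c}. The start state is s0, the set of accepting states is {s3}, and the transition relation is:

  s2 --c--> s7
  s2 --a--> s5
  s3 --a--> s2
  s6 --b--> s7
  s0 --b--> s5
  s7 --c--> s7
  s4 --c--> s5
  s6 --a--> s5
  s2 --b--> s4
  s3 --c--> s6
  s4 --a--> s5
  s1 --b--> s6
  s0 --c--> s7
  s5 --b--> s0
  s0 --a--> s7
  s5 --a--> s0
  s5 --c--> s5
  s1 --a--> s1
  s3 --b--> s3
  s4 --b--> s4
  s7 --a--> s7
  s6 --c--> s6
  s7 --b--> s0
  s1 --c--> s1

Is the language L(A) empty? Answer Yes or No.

The states reachable from the start state are {s0, s5, s7}.
None of the accepting states {s3} is reachable, so no string is accepted and L(A) = ∅.

Yes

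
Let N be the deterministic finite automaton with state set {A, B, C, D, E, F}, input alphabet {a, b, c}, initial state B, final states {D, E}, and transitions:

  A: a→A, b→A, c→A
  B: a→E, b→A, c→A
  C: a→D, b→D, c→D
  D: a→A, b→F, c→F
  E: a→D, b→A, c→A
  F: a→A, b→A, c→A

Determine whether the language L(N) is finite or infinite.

The useful states (reachable from B and able to reach an accepting state) are {B, D, E}.
Restricted to these states the transition graph has no cycle, so every accepting path has bounded length and L is finite.

finite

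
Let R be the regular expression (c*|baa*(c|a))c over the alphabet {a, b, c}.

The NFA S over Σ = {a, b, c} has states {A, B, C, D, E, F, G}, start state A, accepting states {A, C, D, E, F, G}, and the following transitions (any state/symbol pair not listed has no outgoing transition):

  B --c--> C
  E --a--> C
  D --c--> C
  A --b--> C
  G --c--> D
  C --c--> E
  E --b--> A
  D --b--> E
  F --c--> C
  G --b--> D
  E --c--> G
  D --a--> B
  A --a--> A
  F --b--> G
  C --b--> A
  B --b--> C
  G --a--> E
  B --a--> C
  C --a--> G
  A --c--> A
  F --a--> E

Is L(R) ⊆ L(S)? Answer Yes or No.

Converting the expression R to a DFA (subset construction, then merging equivalent states) gives the minimal DFA with states {r0, r1, r2, r3, r4, r5, r6, r7, r8}, start state r0, accepting states {r3, r7, r8} and transitions r0: a→r1, b→r2, c→r3; r1: a→r1, b→r1, c→r1; r2: a→r4, b→r1, c→r1; r3: a→r1, b→r1, c→r3; r4: a→r5, b→r1, c→r6; r5: a→r5, b→r1, c→r7; r6: a→r1, b→r1, c→r8; r7: a→r1, b→r1, c→r8; r8: a→r1, b→r1, c→r1.
Exploring the product automaton R × S from the start pair (r0, A), following both machines on each input symbol, reaches 20 state pairs: (r0, A), (r1, A), (r2, C), (r3, A), (r1, C), (r4, G), (r1, E), (r1, G), (r5, E), (r1, D), (r6, D), (r5, C), (r7, G), (r1, B), (r8, C), (r5, G), (r7, E), (r8, D), (r7, D), (r8, G).
R accepts in {r3, r7, r8} and S accepts in {A, C, D, E, F, G}. The reachable pairs whose R-component is accepting are (r3, A), (r7, G), (r8, C), (r7, E), (r8, D), (r7, D), (r8, G); in each of them the S-component is accepting too, so the product for L(R) \ L(S) (R-component accepting, S-component rejecting) has no reachable accepting pair and the difference is empty.
Hence every string in L(R) is also in L(S).

Yes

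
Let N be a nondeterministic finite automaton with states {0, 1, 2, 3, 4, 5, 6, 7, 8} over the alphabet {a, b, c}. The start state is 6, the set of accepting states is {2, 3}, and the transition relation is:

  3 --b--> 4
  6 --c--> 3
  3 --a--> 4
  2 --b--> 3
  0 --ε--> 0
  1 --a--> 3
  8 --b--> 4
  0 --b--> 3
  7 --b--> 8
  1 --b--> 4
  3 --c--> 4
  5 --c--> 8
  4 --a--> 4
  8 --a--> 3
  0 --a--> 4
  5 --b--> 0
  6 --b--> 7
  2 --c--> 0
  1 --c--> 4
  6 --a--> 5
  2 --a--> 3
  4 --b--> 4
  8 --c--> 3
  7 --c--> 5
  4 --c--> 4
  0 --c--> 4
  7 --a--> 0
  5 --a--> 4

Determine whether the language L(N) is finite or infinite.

finite

The useful states (reachable from 6 and able to reach an accepting state) are {0, 3, 5, 6, 7, 8}.
Restricted to these states the transition graph has no cycle, so every accepting path has bounded length and L is finite.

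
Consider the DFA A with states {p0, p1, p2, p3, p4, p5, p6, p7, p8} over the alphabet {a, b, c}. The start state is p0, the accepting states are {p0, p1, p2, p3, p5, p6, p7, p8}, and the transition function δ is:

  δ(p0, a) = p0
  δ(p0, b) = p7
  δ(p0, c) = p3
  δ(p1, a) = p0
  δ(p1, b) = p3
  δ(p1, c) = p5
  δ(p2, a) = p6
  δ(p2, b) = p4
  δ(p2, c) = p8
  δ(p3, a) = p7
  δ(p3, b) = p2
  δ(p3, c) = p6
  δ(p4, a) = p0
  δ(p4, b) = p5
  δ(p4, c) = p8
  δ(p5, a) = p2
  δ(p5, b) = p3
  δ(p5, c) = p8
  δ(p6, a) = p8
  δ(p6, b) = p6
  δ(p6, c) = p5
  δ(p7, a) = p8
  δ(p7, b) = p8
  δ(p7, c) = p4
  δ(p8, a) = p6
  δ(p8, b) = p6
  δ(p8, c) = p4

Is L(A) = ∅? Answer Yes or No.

The empty string ε is accepted: the run p0 ends in the accepting state p0.
Since at least one string is accepted, L(A) is not empty.

No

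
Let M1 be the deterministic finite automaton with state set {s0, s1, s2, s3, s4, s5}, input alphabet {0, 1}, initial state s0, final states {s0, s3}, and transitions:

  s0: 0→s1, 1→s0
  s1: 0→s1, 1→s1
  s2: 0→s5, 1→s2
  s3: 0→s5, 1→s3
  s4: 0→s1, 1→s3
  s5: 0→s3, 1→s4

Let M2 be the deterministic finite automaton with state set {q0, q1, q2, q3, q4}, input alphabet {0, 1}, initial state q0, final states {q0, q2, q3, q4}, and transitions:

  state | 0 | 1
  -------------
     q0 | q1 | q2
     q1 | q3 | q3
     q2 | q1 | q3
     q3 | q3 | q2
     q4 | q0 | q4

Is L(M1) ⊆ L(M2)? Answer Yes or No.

Exploring the product automaton M1 × M2 from the start pair (s0, q0), following both machines on each input symbol, reaches 6 state pairs: (s0, q0), (s1, q1), (s0, q2), (s1, q3), (s0, q3), (s1, q2).
M1 accepts in {s0, s3} and M2 accepts in {q0, q2, q3, q4}. The reachable pairs whose M1-component is accepting are (s0, q0), (s0, q2), (s0, q3); in each of them the M2-component is accepting too, so the product for L(M1) \ L(M2) (M1-component accepting, M2-component rejecting) has no reachable accepting pair and the difference is empty.
Hence every string in L(M1) is also in L(M2).

Yes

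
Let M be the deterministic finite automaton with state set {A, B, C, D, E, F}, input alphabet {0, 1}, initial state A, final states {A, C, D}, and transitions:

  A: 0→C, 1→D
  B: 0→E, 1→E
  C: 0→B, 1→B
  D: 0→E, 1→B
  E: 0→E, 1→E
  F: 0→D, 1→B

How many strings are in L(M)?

The useful subgraph on states {A, C, D} is acyclic, so L(M) is finite; the longest accepting path visits 2 useful states, giving maximum string length 1.
Counting accepting paths from A by length: 1 of length 0, 2 of length 1. Total 3.

3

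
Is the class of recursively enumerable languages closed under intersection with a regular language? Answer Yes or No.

First check the input against a DFA for the regular language; if it passes, run the recogniser for L and accept when it does.
So the recursively enumerable languages are closed under intersection with a regular language.

Yes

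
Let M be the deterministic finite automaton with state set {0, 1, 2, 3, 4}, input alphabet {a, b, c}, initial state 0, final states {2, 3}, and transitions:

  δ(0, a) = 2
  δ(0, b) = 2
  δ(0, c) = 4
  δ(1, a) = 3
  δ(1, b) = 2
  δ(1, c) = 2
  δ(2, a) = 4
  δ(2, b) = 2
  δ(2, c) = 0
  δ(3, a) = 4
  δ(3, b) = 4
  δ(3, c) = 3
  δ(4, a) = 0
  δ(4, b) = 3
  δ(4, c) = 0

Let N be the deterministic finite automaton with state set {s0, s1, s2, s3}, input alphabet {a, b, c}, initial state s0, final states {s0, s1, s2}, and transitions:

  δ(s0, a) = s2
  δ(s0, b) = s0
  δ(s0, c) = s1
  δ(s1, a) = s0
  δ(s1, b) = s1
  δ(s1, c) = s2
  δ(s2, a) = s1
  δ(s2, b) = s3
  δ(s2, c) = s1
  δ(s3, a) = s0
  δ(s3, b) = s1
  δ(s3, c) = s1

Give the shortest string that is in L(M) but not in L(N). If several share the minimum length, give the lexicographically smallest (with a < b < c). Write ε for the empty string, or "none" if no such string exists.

The string ab is accepted by M but not by N.
No shorter string lies in the difference, and ab is the lexicographically first length-2 string in L(M) \ L(N).

ab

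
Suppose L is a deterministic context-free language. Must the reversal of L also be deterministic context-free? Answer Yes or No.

No

L = {c bⁿaⁿ : n≥0} ∪ {d b²ⁿaⁿ : n≥0} is a DCFL: the first symbol tells a deterministic PDA whether to pop one or two b's per a. Its reversal Lᴿ = {aⁿbⁿ c : n≥0} ∪ {aⁿb²ⁿ d : n≥0} is not. DCFLs are closed under right quotient by regular languages, and Lᴿ/{c, d} = {aⁿbⁿ : n≥0} ∪ {aⁿb²ⁿ : n≥0} — the standard context-free language accepted by no deterministic PDA (intuitively the machine would have to commit to a b-to-a ratio before the distinguishing marker arrives; formally, a DPDA for it would have a single run on aⁿb²ⁿ, accepting after the prefix aⁿbⁿ and accepting again after n more b's; an ordinary PDA that simulates it on a's and b's and, at any moment when it is accepting, may switch to reading only a fresh letter e while feeding each e to the simulation as a b, would accept aⁱbʲeᵏ (k≥1) exactly when both aⁱbʲ and aⁱbʲ⁺ᵏ are in the language, i.e. its language intersected with the regular set a*b*e⁺ would be exactly {aⁿbⁿeⁿ : n≥1} — impossible, since context-free languages are closed under intersection with regular sets and {aⁿbⁿeⁿ} is not context-free). So Lᴿ cannot be a DCFL.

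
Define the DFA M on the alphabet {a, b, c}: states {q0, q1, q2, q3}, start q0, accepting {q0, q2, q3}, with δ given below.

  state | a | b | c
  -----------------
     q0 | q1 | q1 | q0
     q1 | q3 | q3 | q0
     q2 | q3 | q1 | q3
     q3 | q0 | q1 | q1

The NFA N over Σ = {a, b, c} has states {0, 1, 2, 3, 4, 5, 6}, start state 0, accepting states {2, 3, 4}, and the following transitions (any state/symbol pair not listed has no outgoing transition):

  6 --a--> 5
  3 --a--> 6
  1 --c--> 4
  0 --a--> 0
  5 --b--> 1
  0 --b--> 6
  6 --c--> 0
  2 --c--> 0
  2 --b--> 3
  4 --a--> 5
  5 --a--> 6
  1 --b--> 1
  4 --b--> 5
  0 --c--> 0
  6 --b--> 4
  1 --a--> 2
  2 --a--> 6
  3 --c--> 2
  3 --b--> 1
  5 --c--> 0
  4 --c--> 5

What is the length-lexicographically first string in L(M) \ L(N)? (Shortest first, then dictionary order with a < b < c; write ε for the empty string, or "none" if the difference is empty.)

The empty string ε is accepted by M but not by N.
Since ε is the unique shortest string, it is the required witness.

ε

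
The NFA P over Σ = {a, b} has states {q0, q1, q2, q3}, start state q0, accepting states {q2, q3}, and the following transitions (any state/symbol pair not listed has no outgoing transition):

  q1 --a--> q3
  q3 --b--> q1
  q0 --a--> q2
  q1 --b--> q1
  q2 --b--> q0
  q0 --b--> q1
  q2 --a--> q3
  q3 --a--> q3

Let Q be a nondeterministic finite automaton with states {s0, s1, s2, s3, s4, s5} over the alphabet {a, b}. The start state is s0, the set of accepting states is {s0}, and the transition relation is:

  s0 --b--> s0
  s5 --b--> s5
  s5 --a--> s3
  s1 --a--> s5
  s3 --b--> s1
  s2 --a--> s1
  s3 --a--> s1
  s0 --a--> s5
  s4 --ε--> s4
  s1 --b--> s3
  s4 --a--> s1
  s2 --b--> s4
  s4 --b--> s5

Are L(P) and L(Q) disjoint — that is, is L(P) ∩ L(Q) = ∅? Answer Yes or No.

Exploring the product automaton P × Q from the start pair (q0, s0), following both machines on each input symbol, reaches 12 state pairs: (q0, s0), (q2, s5), (q1, s0), (q3, s3), (q0, s5), (q3, s5), (q3, s1), (q1, s1), (q2, s3), (q1, s5), (q1, s3), (q0, s1).
P accepts in {q2, q3} and Q accepts in {s0}; no reachable pair has both components accepting, so no string drives both machines to acceptance simultaneously and L(P) ∩ L(Q) = ∅.
So no string is accepted by both, and the intersection is empty.

Yes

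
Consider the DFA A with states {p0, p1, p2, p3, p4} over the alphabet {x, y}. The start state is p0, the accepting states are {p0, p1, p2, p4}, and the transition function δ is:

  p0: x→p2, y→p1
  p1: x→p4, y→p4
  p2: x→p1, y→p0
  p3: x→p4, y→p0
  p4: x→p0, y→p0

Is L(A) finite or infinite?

infinite

State p0 is reachable from the start and can reach an accepting state, and it lies on the cycle p0 → p1 → p4 → p0.
Traversing that cycle any number of times yields accepted strings of unbounded length, so the language is infinite.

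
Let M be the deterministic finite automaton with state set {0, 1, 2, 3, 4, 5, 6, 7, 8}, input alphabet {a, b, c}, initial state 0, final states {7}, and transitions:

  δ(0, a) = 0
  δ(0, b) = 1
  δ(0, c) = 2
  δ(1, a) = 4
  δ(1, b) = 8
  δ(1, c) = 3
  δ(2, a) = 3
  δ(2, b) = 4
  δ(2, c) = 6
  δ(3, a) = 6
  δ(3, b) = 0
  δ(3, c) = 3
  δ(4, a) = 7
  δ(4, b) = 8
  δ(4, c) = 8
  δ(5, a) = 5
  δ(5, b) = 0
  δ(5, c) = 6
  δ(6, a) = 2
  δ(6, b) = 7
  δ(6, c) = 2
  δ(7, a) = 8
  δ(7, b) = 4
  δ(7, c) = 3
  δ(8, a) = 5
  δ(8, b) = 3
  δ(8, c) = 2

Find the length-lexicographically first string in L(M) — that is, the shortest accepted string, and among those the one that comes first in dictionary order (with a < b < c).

baa

A breadth-first search from 0 reaches an accepting state first via the path 0 → 1 → 4 → 7 on input baa.
No string of length < 3 is accepted (BFS exhausts all shorter strings without reaching an accepting state), and baa is the lexicographically least accepting string of length 3.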